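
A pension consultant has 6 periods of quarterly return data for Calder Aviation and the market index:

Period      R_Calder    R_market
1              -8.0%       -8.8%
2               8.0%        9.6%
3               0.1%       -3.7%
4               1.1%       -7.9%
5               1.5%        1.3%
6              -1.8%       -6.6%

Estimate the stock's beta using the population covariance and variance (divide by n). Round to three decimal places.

0.623

Mean R_i = (-8.0 + 8.0 + 0.1 + 1.1 + 1.5 − 1.8) / 6 = 0.1500%
Mean R_m = (-8.8 + 9.6 − 3.7 − 7.9 + 1.3 − 6.6) / 6 = -2.6833%
Σ(R_i − R̄_i)(R_m − R̄_m) = 154.3850  ⇒  Cov = 154.3850 / 6 = 25.7308
Σ(R_m − R̄_m)² = 247.7483  ⇒  Var(R_m) = 247.7483 / 6 = 41.2914
β = Cov / Var(R_m) = 25.7308 / 41.2914 = 0.6232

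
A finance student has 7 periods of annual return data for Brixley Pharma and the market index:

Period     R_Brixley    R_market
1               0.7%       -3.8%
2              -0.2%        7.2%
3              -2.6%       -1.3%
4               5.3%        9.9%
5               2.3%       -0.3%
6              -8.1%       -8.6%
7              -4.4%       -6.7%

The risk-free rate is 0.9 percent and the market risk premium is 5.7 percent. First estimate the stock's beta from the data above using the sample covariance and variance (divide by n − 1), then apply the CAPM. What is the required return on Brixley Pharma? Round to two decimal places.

Mean R_i = (0.7 − 0.2 − 2.6 + 5.3 + 2.3 − 8.1 − 4.4) / 7 = -1.0000%
Mean R_m = (-3.8 + 7.2 − 1.3 + 9.9 − 0.3 − 8.6 − 6.7) / 7 = -0.5143%
Σ(R_i − R̄_i)(R_m − R̄_m) = 146.6000  ⇒  Cov = 146.6000 / 6 = 24.4333
Σ(R_m − R̄_m)² = 283.0686  ⇒  Var(R_m) = 283.0686 / 6 = 47.1781
β = Cov / Var(R_m) = 24.4333 / 47.1781 = 0.5179
E(R) = R_f + β × MRP = 0.9% + 0.5179 × 5.7% = 3.85%

3.85%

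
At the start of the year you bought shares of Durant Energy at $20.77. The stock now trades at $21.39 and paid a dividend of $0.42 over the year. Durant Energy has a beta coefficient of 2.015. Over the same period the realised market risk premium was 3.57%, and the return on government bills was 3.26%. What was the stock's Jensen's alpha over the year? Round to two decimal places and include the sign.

Realised HPR = (P1 + D1 − P0) / P0 = (21.39 + 0.42 − 20.77) / 20.77 = 1.04 / 20.77 = 5.0072%
CAPM required = R_f + β·MRP = 3.26% + 2.015 × 3.57% = 10.45355%
α = realised − required = 5.0072% − 10.45355% = -5.45%

-5.45%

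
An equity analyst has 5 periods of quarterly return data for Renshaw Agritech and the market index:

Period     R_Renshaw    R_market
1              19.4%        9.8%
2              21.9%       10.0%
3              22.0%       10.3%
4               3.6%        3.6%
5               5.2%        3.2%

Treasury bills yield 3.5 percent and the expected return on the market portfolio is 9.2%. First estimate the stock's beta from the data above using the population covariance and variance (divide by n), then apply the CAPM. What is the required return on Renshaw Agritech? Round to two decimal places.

17.83%

Mean R_i = (19.4 + 21.9 + 22.0 + 3.6 + 5.2) / 5 = 14.4200%
Mean R_m = (9.8 + 10.0 + 10.3 + 3.6 + 3.2) / 5 = 7.3800%
Σ(R_i − R̄_i)(R_m − R̄_m) = 133.2220  ⇒  Cov = 133.2220 / 5 = 26.6444
Σ(R_m − R̄_m)² = 53.0080  ⇒  Var(R_m) = 53.0080 / 5 = 10.6016
β = Cov / Var(R_m) = 26.6444 / 10.6016 = 2.5132
MRP = 9.2% − 3.5% = 5.70%
E(R) = R_f + β × MRP = 3.5% + 2.5132 × 5.7% = 17.83%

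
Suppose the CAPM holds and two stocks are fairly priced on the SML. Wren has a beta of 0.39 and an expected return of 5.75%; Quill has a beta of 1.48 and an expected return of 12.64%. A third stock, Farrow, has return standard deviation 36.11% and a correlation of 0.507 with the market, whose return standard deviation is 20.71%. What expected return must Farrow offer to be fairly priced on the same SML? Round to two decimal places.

8.87%

MRP = (12.64% − 5.75%) / (1.48 − 0.39) = 6.3211%
R_f = 5.75% − 0.39 × 6.3211% = 3.2848%
β_Farrow = ρ·σ_i/σ_m = 0.507 × 36.11 / 20.71 = 0.8840
E(R_Farrow) = R_f + β × MRP = 3.2848% + 0.8840 × 6.3211% = 8.87%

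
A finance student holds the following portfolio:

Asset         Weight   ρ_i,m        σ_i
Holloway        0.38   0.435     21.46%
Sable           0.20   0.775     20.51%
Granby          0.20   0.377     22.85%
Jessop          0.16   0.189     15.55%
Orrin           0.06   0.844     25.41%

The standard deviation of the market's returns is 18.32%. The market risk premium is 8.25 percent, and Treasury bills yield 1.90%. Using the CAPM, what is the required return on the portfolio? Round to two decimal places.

6.50%

β_Holloway = 0.435 × 21.46% / 18.32% = 0.5096
β_Sable = 0.775 × 20.51% / 18.32% = 0.8676
β_Granby = 0.377 × 22.85% / 18.32% = 0.4702
β_Jessop = 0.189 × 15.55% / 18.32% = 0.1604
β_Orrin = 0.844 × 25.41% / 18.32% = 1.1706
β_P = Σ w_i β_i = 0.38×0.5096 + 0.20×0.8676 + 0.20×0.4702 + 0.16×0.1604 + 0.06×1.1706 = 0.5571
E(R_P) = R_f + β_P × MRP = 1.90% + 0.5571 × 8.25% = 6.50%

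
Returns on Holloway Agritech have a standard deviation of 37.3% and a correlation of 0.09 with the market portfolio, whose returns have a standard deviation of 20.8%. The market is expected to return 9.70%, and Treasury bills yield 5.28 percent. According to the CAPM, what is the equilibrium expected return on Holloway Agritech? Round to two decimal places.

β = ρ × σ_i / σ_m = 0.09 × 37.3% / 20.8% = 0.1614
MRP = 9.70% − 5.28% = 4.42%
E(R) = 5.28% + 0.1614 × 4.42% = 5.99%

5.99%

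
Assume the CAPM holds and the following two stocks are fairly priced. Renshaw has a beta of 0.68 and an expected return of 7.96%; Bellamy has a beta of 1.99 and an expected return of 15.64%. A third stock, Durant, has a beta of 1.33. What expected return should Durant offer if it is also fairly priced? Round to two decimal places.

11.77%

MRP (SML slope) = (15.64% − 7.96%) / (1.99 − 0.68) = 7.68% / 1.31 = 5.8626%
R_f (intercept) = 7.96% − 0.68 × 5.8626% = 3.9734%
E(R_Durant) = R_f + β × MRP = 3.9734% + 1.33 × 5.8626% = 11.77%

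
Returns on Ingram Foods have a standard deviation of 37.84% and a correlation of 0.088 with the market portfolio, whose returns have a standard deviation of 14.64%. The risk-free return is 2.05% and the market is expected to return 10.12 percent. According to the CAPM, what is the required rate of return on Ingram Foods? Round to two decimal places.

β = ρ × σ_i / σ_m = 0.088 × 37.84% / 14.64% = 0.2275
MRP = 10.12% − 2.05% = 8.07%
E(R) = 2.05% + 0.2275 × 8.07% = 3.89%

3.89%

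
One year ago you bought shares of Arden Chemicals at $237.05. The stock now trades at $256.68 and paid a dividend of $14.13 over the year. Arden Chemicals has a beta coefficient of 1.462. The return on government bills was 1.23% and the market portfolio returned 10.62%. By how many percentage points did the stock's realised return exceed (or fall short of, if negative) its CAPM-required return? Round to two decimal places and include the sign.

-0.72%

Realised HPR = (P1 + D1 − P0) / P0 = (256.68 + 14.13 − 237.05) / 237.05 = 33.76 / 237.05 = 14.2417%
MRP = 10.62% − 1.23% = 9.39%
CAPM required = R_f + β·MRP = 1.23% + 1.462 × 9.39% = 14.95818%
α = realised − required = 14.2417% − 14.95818% = -0.72%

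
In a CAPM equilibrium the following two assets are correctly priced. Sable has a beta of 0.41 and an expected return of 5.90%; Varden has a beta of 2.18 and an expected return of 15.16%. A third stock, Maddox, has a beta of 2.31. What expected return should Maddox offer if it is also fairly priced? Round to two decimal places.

MRP (SML slope) = (15.16% − 5.90%) / (2.18 − 0.41) = 9.26% / 1.77 = 5.2316%
R_f (intercept) = 5.90% − 0.41 × 5.2316% = 3.7550%
E(R_Maddox) = R_f + β × MRP = 3.7550% + 2.31 × 5.2316% = 15.84%

15.84%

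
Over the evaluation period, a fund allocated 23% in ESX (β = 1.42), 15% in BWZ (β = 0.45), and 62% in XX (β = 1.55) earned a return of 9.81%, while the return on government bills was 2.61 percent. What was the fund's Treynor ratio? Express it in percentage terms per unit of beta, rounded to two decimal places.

5.31%

β_P = 0.23×1.42 + 0.15×0.45 + 0.62×1.55 = 1.3551
Treynor = (R_P − R_f) / β_P = (9.81% − 2.61%) / 1.3551 = 7.20% / 1.3551 = 5.31%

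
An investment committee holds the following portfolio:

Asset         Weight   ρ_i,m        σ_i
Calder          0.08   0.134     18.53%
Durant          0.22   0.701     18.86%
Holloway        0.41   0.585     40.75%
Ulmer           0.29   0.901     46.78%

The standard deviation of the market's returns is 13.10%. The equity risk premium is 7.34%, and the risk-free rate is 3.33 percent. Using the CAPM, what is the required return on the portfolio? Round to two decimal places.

17.40%

β_Calder = 0.134 × 18.53% / 13.10% = 0.1895
β_Durant = 0.701 × 18.86% / 13.10% = 1.0092
β_Holloway = 0.585 × 40.75% / 13.10% = 1.8198
β_Ulmer = 0.901 × 46.78% / 13.10% = 3.2175
β_P = Σ w_i β_i = 0.08×0.1895 + 0.22×1.0092 + 0.41×1.8198 + 0.29×3.2175 = 1.9164
E(R_P) = R_f + β_P × MRP = 3.33% + 1.9164 × 7.34% = 17.40%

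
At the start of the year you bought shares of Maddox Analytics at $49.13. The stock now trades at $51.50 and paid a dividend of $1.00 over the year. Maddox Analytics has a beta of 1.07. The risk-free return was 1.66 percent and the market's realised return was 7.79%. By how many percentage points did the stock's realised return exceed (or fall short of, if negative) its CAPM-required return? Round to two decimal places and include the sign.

Realised HPR = (P1 + D1 − P0) / P0 = (51.50 + 1.00 − 49.13) / 49.13 = 3.37 / 49.13 = 6.8594%
MRP = 7.79% − 1.66% = 6.13%
CAPM required = R_f + β·MRP = 1.66% + 1.07 × 6.13% = 8.2191%
α = realised − required = 6.8594% − 8.2191% = -1.36%

-1.36%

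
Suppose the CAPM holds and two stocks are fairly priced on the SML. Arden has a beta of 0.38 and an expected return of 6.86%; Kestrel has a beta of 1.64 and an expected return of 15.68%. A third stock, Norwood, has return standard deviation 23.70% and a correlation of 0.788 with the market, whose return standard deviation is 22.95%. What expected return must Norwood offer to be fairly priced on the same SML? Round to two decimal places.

MRP = (15.68% − 6.86%) / (1.64 − 0.38) = 7.0000%
R_f = 6.86% − 0.38 × 7.0000% = 4.2000%
β_Norwood = ρ·σ_i/σ_m = 0.788 × 23.70 / 22.95 = 0.8138
E(R_Norwood) = R_f + β × MRP = 4.2000% + 0.8138 × 7.0000% = 9.90%

9.90%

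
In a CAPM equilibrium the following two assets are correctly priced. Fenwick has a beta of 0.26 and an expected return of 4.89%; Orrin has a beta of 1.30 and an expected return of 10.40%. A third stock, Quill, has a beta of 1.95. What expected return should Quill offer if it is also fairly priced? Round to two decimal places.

13.84%

MRP (SML slope) = (10.40% − 4.89%) / (1.30 − 0.26) = 5.51% / 1.04 = 5.2981%
R_f (intercept) = 4.89% − 0.26 × 5.2981% = 3.5125%
E(R_Quill) = R_f + β × MRP = 3.5125% + 1.95 × 5.2981% = 13.84%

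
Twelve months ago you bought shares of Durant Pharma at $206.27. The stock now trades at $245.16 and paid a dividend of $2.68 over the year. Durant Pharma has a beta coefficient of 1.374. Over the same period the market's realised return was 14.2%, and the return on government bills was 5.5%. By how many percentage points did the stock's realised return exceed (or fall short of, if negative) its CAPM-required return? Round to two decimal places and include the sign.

+2.70%

Realised HPR = (P1 + D1 − P0) / P0 = (245.16 + 2.68 − 206.27) / 206.27 = 41.57 / 206.27 = 20.1532%
MRP = 14.2% − 5.5% = 8.70%
CAPM required = R_f + β·MRP = 5.5% + 1.374 × 8.7% = 17.4538%
α = realised − required = 20.1532% − 17.4538% = +2.70%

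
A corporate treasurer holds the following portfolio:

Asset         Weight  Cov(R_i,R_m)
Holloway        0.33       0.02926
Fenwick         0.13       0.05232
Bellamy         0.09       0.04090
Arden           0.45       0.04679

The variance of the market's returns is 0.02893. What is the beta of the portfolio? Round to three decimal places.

1.424

β_Holloway = 0.02926 / 0.02893 = 1.0114
β_Fenwick = 0.05232 / 0.02893 = 1.8085
β_Bellamy = 0.04090 / 0.02893 = 1.4138
β_Arden = 0.04679 / 0.02893 = 1.6174
β_P = Σ w_i β_i = 0.33×1.0114 + 0.13×1.8085 + 0.09×1.4138 + 0.45×1.6174 = 1.4239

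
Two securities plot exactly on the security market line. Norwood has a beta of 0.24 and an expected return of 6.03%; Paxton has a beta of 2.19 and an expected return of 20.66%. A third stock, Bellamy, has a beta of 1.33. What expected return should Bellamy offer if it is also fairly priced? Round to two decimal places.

MRP (SML slope) = (20.66% − 6.03%) / (2.19 − 0.24) = 14.63% / 1.95 = 7.5026%
R_f (intercept) = 6.03% − 0.24 × 7.5026% = 4.2294%
E(R_Bellamy) = R_f + β × MRP = 4.2294% + 1.33 × 7.5026% = 14.21%

14.21%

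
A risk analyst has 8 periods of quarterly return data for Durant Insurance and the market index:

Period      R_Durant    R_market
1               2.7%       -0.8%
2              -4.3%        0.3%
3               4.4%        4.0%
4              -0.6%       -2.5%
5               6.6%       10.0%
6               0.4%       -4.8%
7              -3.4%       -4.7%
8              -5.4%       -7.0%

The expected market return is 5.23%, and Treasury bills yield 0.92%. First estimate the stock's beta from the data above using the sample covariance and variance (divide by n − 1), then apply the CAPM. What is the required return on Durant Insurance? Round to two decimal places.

3.62%

Mean R_i = (2.7 − 4.3 + 4.4 − 0.6 + 6.6 + 0.4 − 3.4 − 5.4) / 8 = 0.0500%
Mean R_m = (-0.8 + 0.3 + 4.0 − 2.5 + 10.0 − 4.8 − 4.7 − 7.0) / 8 = -0.6875%
Σ(R_i − R̄_i)(R_m − R̄_m) = 133.7850  ⇒  Cov = 133.7850 / 7 = 19.1121
Σ(R_m − R̄_m)² = 213.3288  ⇒  Var(R_m) = 213.3288 / 7 = 30.4755
β = Cov / Var(R_m) = 19.1121 / 30.4755 = 0.6271
MRP = 5.23% − 0.92% = 4.31%
E(R) = R_f + β × MRP = 0.92% + 0.6271 × 4.31% = 3.62%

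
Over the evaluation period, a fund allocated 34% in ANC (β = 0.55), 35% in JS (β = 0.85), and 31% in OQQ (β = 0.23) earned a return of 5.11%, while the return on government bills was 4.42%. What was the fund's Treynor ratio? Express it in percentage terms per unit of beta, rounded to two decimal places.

β_P = 0.34×0.55 + 0.35×0.85 + 0.31×0.23 = 0.5558
Treynor = (R_P − R_f) / β_P = (5.11% − 4.42%) / 0.5558 = 0.69% / 0.5558 = 1.24%

1.24%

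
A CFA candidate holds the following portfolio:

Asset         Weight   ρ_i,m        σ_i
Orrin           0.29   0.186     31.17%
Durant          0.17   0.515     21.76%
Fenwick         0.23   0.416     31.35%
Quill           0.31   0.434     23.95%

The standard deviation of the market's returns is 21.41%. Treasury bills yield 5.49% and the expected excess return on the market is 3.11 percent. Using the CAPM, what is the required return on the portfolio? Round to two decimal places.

β_Orrin = 0.186 × 31.17% / 21.41% = 0.2708
β_Durant = 0.515 × 21.76% / 21.41% = 0.5234
β_Fenwick = 0.416 × 31.35% / 21.41% = 0.6091
β_Quill = 0.434 × 23.95% / 21.41% = 0.4855
β_P = Σ w_i β_i = 0.29×0.2708 + 0.17×0.5234 + 0.23×0.6091 + 0.31×0.4855 = 0.4581
E(R_P) = R_f + β_P × MRP = 5.49% + 0.4581 × 3.11% = 6.91%

6.91%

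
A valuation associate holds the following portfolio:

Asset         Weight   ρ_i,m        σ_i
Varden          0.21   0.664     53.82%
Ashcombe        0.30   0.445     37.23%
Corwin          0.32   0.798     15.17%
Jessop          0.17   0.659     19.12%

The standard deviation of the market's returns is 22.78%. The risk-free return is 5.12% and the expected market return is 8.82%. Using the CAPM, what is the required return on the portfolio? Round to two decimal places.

8.12%

β_Varden = 0.664 × 53.82% / 22.78% = 1.5688
β_Ashcombe = 0.445 × 37.23% / 22.78% = 0.7273
β_Corwin = 0.798 × 15.17% / 22.78% = 0.5314
β_Jessop = 0.659 × 19.12% / 22.78% = 0.5531
β_P = Σ w_i β_i = 0.21×1.5688 + 0.30×0.7273 + 0.32×0.5314 + 0.17×0.5531 = 0.8117
MRP = 8.82% − 5.12% = 3.70%
E(R_P) = R_f + β_P × MRP = 5.12% + 0.8117 × 3.70% = 8.12%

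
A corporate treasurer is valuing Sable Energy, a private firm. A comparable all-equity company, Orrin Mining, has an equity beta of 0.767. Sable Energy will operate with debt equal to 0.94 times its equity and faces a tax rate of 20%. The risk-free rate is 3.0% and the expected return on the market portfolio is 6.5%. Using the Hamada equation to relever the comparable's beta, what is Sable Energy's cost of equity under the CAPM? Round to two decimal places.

7.70%

β_L = β_U × [1 + (1 − t)(D/E)] = 0.767 × [1 + (1 − 0.20) × 0.94]
    = 0.767 × [1 + 0.80 × 0.94] = 0.767 × 1.7520 = 1.3438
MRP = 6.5% − 3.0% = 3.50%
E(R) = R_f + β_L × MRP = 3.0% + 1.3438 × 3.5% = 7.70%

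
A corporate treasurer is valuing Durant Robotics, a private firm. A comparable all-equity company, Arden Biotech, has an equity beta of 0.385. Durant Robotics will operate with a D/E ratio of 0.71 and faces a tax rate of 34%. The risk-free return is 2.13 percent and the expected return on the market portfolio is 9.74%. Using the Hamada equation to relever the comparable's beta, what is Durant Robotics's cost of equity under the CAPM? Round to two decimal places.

β_L = β_U × [1 + (1 − t)(D/E)] = 0.385 × [1 + (1 − 0.34) × 0.71]
    = 0.385 × [1 + 0.66 × 0.71] = 0.385 × 1.4686 = 0.5654
MRP = 9.74% − 2.13% = 7.61%
E(R) = R_f + β_L × MRP = 2.13% + 0.5654 × 7.61% = 6.43%

6.43%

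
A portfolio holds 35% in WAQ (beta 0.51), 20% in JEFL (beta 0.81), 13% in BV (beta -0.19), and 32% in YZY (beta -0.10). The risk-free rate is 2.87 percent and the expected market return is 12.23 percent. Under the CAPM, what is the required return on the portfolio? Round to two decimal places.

5.53%

β_P = Σ w_i β_i = 0.35×0.51 + 0.20×0.81 + 0.13×-0.19 + 0.32×-0.10 = 0.2838
MRP = 12.23% − 2.87% = 9.36%
E(R_P) = R_f + β_P × MRP = 2.87% + 0.2838 × 9.36% = 5.53%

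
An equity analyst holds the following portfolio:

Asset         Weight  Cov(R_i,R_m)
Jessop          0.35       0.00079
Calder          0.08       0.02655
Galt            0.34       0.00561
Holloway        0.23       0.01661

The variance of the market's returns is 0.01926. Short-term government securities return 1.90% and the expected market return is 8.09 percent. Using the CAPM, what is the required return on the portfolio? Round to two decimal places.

β_Jessop = 0.00079 / 0.01926 = 0.0410
β_Calder = 0.02655 / 0.01926 = 1.3785
β_Galt = 0.00561 / 0.01926 = 0.2913
β_Holloway = 0.01661 / 0.01926 = 0.8624
β_P = Σ w_i β_i = 0.35×0.0410 + 0.08×1.3785 + 0.34×0.2913 + 0.23×0.8624 = 0.4220
MRP = 8.09% − 1.90% = 6.19%
E(R_P) = R_f + β_P × MRP = 1.90% + 0.4220 × 6.19% = 4.51%

4.51%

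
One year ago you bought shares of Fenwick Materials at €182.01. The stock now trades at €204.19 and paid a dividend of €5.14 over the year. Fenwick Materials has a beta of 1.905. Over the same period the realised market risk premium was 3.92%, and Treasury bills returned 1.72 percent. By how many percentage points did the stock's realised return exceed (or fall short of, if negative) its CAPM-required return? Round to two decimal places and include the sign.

Realised HPR = (P1 + D1 − P0) / P0 = (204.19 + 5.14 − 182.01) / 182.01 = 27.32 / 182.01 = 15.0102%
CAPM required = R_f + β·MRP = 1.72% + 1.905 × 3.92% = 9.18760%
α = realised − required = 15.0102% − 9.18760% = +5.82%

+5.82%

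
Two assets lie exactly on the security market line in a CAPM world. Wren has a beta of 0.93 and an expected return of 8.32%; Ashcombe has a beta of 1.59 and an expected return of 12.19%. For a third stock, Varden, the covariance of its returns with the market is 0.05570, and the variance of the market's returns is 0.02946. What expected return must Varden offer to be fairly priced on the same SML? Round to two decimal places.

13.95%

MRP = (12.19% − 8.32%) / (1.59 − 0.93) = 5.8636%
R_f = 8.32% − 0.93 × 5.8636% = 2.8669%
β_Varden = Cov / Var(R_m) = 0.05570 / 0.02946 = 1.8907
E(R_Varden) = R_f + β × MRP = 2.8669% + 1.8907 × 5.8636% = 13.95%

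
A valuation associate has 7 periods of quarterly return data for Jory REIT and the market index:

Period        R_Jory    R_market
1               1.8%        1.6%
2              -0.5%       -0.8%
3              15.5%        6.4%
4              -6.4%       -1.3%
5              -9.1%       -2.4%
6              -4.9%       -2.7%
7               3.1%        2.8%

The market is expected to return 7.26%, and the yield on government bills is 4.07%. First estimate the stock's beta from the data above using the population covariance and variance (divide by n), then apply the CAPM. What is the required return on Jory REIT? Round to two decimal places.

11.68%

Mean R_i = (1.8 − 0.5 + 15.5 − 6.4 − 9.1 − 4.9 + 3.1) / 7 = -0.0714%
Mean R_m = (1.6 − 0.8 + 6.4 − 1.3 − 2.4 − 2.7 + 2.8) / 7 = 0.5143%
Σ(R_i − R̄_i)(R_m − R̄_m) = 154.8071  ⇒  Cov = 154.8071 / 7 = 22.1153
Σ(R_m − R̄_m)² = 64.8886  ⇒  Var(R_m) = 64.8886 / 7 = 9.2698
β = Cov / Var(R_m) = 22.1153 / 9.2698 = 2.3857
MRP = 7.26% − 4.07% = 3.19%
E(R) = R_f + β × MRP = 4.07% + 2.3857 × 3.19% = 11.68%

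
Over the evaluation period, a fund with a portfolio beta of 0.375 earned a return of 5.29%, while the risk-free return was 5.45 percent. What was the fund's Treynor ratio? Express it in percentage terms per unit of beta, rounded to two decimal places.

Treynor = (R_P − R_f) / β_P = (5.29% − 5.45%) / 0.3750 = -0.16% / 0.3750 = -0.43%

-0.43%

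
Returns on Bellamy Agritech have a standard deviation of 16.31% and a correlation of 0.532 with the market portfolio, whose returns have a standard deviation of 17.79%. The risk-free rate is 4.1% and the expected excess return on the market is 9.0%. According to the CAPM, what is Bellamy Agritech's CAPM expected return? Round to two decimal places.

8.49%

β = ρ × σ_i / σ_m = 0.532 × 16.31% / 17.79% = 0.4877
E(R) = 4.1% + 0.4877 × 9.0% = 8.49%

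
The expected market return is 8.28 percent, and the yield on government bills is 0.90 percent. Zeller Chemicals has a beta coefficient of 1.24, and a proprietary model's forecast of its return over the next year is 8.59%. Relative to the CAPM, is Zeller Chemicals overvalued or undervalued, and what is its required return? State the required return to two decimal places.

MRP = 8.28% − 0.90% = 7.38%
Required return = R_f + β·MRP = 0.90% + 1.24 × 7.38% = 10.05%
Forecast 8.59% < required 10.05% → the stock plots below the SML → overvalued.

Overvalued; required return 10.05%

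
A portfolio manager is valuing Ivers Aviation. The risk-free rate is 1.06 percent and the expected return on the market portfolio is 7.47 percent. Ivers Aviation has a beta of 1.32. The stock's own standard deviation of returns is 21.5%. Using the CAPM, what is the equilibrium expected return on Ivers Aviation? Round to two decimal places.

Market risk premium = E(R_m) − R_f = 7.47% − 1.06% = 6.41%
E(R) = R_f + β × MRP = 1.06% + 1.32 × 6.41% = 9.52%

9.52%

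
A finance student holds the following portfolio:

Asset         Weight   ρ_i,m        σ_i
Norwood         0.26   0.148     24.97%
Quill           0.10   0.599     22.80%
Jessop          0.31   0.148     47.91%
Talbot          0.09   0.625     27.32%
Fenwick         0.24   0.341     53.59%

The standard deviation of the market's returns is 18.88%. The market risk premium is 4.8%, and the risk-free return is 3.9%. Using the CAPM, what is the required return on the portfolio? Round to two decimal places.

β_Norwood = 0.148 × 24.97% / 18.88% = 0.1957
β_Quill = 0.599 × 22.80% / 18.88% = 0.7234
β_Jessop = 0.148 × 47.91% / 18.88% = 0.3756
β_Talbot = 0.625 × 27.32% / 18.88% = 0.9044
β_Fenwick = 0.341 × 53.59% / 18.88% = 0.9679
β_P = Σ w_i β_i = 0.26×0.1957 + 0.10×0.7234 + 0.31×0.3756 + 0.09×0.9044 + 0.24×0.9679 = 0.5534
E(R_P) = R_f + β_P × MRP = 3.9% + 0.5534 × 4.8% = 6.56%

6.56%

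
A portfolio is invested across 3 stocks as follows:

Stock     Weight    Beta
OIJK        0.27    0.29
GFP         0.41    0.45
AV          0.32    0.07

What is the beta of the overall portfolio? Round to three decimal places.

0.285

β_P = Σ w_i β_i = 0.27×0.29 + 0.41×0.45 + 0.32×0.07 = 0.2852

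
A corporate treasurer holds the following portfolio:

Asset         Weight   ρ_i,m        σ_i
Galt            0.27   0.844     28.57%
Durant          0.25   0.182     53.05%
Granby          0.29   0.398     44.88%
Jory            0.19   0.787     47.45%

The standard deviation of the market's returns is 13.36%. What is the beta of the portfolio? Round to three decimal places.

1.587

β_Galt = 0.844 × 28.57% / 13.36% = 1.8049
β_Durant = 0.182 × 53.05% / 13.36% = 0.7227
β_Granby = 0.398 × 44.88% / 13.36% = 1.3370
β_Jory = 0.787 × 47.45% / 13.36% = 2.7951
β_P = Σ w_i β_i = 0.27×1.8049 + 0.25×0.7227 + 0.29×1.3370 + 0.19×2.7951 = 1.5868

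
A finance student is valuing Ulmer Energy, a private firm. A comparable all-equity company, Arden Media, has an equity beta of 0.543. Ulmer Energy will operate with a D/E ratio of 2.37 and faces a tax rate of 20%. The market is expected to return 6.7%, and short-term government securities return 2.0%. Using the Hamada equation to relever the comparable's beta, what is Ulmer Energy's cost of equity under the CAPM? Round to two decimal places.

β_L = β_U × [1 + (1 − t)(D/E)] = 0.543 × [1 + (1 − 0.20) × 2.37]
    = 0.543 × [1 + 0.80 × 2.37] = 0.543 × 2.8960 = 1.5725
MRP = 6.7% − 2.0% = 4.70%
E(R) = R_f + β_L × MRP = 2.0% + 1.5725 × 4.7% = 9.39%

9.39%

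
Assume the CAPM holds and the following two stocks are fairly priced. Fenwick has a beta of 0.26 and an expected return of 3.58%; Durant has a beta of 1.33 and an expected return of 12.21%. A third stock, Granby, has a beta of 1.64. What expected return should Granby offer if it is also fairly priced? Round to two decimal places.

MRP (SML slope) = (12.21% − 3.58%) / (1.33 − 0.26) = 8.63% / 1.07 = 8.0654%
R_f (intercept) = 3.58% − 0.26 × 8.0654% = 1.4830%
E(R_Granby) = R_f + β × MRP = 1.4830% + 1.64 × 8.0654% = 14.71%

14.71%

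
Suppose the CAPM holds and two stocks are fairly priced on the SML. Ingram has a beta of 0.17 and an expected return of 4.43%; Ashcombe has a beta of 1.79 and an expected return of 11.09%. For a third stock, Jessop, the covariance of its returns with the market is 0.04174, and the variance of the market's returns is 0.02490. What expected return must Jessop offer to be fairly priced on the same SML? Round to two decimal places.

MRP = (11.09% − 4.43%) / (1.79 − 0.17) = 4.1111%
R_f = 4.43% − 0.17 × 4.1111% = 3.7311%
β_Jessop = Cov / Var(R_m) = 0.04174 / 0.02490 = 1.6763
E(R_Jessop) = R_f + β × MRP = 3.7311% + 1.6763 × 4.1111% = 10.62%

10.62%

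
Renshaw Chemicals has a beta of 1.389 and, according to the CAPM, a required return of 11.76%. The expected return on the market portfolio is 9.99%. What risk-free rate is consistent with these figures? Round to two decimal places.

E(R) = R_f + β(E(R_m) − R_f) = R_f(1 − β) + β·E(R_m)
11.76% = R_f × (1 − 1.389) + 1.389 × 9.99%
11.76% = R_f × -0.389 + 13.87611%
R_f = (11.76% − 13.87611%) / -0.389 = 5.44%

5.44%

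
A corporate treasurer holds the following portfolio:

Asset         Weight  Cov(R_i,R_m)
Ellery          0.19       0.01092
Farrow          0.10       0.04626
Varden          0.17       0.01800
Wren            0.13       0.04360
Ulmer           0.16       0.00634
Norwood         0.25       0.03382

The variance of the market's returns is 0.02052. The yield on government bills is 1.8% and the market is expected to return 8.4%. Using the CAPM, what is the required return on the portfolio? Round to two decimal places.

β_Ellery = 0.01092 / 0.02052 = 0.5322
β_Farrow = 0.04626 / 0.02052 = 2.2544
β_Varden = 0.01800 / 0.02052 = 0.8772
β_Wren = 0.04360 / 0.02052 = 2.1248
β_Ulmer = 0.00634 / 0.02052 = 0.3090
β_Norwood = 0.03382 / 0.02052 = 1.6481
β_P = Σ w_i β_i = 0.19×0.5322 + 0.10×2.2544 + 0.17×0.8772 + 0.13×2.1248 + 0.16×0.3090 + 0.25×1.6481 = 1.2134
MRP = 8.4% − 1.8% = 6.60%
E(R_P) = R_f + β_P × MRP = 1.8% + 1.2134 × 6.6% = 9.81%

9.81%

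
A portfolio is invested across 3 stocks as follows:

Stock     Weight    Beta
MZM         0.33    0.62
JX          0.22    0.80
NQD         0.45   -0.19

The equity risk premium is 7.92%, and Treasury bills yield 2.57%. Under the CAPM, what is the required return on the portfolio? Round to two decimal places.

4.91%

β_P = Σ w_i β_i = 0.33×0.62 + 0.22×0.80 + 0.45×-0.19 = 0.2951
E(R_P) = R_f + β_P × MRP = 2.57% + 0.2951 × 7.92% = 4.91%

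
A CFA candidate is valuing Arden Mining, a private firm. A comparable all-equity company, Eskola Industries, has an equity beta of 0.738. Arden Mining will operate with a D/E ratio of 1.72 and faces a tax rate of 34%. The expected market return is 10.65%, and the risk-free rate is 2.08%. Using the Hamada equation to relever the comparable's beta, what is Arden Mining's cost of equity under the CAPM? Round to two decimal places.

15.58%

β_L = β_U × [1 + (1 − t)(D/E)] = 0.738 × [1 + (1 − 0.34) × 1.72]
    = 0.738 × [1 + 0.66 × 1.72] = 0.738 × 2.1352 = 1.5758
MRP = 10.65% − 2.08% = 8.57%
E(R) = R_f + β_L × MRP = 2.08% + 1.5758 × 8.57% = 15.58%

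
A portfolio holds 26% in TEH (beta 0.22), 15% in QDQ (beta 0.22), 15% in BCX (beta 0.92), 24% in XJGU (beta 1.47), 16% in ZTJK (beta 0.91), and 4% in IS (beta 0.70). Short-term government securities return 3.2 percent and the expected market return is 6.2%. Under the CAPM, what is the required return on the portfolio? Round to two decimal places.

5.46%

β_P = Σ w_i β_i = 0.26×0.22 + 0.15×0.22 + 0.15×0.92 + 0.24×1.47 + 0.16×0.91 + 0.04×0.70 = 0.7546
MRP = 6.2% − 3.2% = 3.00%
E(R_P) = R_f + β_P × MRP = 3.2% + 0.7546 × 3.0% = 5.46%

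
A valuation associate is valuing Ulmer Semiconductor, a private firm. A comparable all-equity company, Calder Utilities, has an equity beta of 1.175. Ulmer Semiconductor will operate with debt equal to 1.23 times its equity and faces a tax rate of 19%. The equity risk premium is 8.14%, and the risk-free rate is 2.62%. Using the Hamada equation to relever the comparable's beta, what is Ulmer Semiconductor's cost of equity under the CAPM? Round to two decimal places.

β_L = β_U × [1 + (1 − t)(D/E)] = 1.175 × [1 + (1 − 0.19) × 1.23]
    = 1.175 × [1 + 0.81 × 1.23] = 1.175 × 1.9963 = 2.3457
E(R) = R_f + β_L × MRP = 2.62% + 2.3457 × 8.14% = 21.71%

21.71%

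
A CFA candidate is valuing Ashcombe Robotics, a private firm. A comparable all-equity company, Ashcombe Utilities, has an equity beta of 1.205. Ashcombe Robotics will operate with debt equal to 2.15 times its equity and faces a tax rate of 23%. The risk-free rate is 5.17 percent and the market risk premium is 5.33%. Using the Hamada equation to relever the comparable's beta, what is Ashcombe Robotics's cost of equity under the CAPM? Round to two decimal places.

22.23%

β_L = β_U × [1 + (1 − t)(D/E)] = 1.205 × [1 + (1 − 0.23) × 2.15]
    = 1.205 × [1 + 0.77 × 2.15] = 1.205 × 2.6555 = 3.1999
E(R) = R_f + β_L × MRP = 5.17% + 3.1999 × 5.33% = 22.23%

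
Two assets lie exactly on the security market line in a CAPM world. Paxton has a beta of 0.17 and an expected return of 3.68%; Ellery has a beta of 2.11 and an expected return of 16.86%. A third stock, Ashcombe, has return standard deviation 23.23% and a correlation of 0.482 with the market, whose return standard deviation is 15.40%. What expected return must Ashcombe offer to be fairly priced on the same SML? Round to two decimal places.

MRP = (16.86% − 3.68%) / (2.11 − 0.17) = 6.7938%
R_f = 3.68% − 0.17 × 6.7938% = 2.5251%
β_Ashcombe = ρ·σ_i/σ_m = 0.482 × 23.23 / 15.40 = 0.7271
E(R_Ashcombe) = R_f + β × MRP = 2.5251% + 0.7271 × 6.7938% = 7.46%

7.46%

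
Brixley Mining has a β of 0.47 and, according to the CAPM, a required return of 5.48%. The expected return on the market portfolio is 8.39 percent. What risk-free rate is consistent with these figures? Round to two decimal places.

2.90%

E(R) = R_f + β(E(R_m) − R_f) = R_f(1 − β) + β·E(R_m)
5.48% = R_f × (1 − 0.47) + 0.47 × 8.39%
5.48% = R_f × 0.53 + 3.9433%
R_f = (5.48% − 3.9433%) / 0.53 = 2.90%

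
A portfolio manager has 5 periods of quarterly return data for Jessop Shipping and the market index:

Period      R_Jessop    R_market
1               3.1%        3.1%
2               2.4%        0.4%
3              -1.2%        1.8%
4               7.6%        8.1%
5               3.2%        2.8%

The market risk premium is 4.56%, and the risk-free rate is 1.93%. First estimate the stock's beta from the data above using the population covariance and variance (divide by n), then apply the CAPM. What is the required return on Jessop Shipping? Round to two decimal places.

Mean R_i = (3.1 + 2.4 − 1.2 + 7.6 + 3.2) / 5 = 3.0200%
Mean R_m = (3.1 + 0.4 + 1.8 + 8.1 + 2.8) / 5 = 3.2400%
Σ(R_i − R̄_i)(R_m − R̄_m) = 30.0060  ⇒  Cov = 30.0060 / 5 = 6.0012
Σ(R_m − R̄_m)² = 33.9720  ⇒  Var(R_m) = 33.9720 / 5 = 6.7944
β = Cov / Var(R_m) = 6.0012 / 6.7944 = 0.8833
E(R) = R_f + β × MRP = 1.93% + 0.8833 × 4.56% = 5.96%

5.96%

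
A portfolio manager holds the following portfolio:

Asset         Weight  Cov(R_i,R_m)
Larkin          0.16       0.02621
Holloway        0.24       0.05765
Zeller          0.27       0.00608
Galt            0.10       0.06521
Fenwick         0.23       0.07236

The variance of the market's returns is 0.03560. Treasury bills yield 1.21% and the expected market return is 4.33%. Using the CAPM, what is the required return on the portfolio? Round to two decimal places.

4.96%

β_Larkin = 0.02621 / 0.03560 = 0.7362
β_Holloway = 0.05765 / 0.03560 = 1.6194
β_Zeller = 0.00608 / 0.03560 = 0.1708
β_Galt = 0.06521 / 0.03560 = 1.8317
β_Fenwick = 0.07236 / 0.03560 = 2.0326
β_P = Σ w_i β_i = 0.16×0.7362 + 0.24×1.6194 + 0.27×0.1708 + 0.10×1.8317 + 0.23×2.0326 = 1.2032
MRP = 4.33% − 1.21% = 3.12%
E(R_P) = R_f + β_P × MRP = 1.21% + 1.2032 × 3.12% = 4.96%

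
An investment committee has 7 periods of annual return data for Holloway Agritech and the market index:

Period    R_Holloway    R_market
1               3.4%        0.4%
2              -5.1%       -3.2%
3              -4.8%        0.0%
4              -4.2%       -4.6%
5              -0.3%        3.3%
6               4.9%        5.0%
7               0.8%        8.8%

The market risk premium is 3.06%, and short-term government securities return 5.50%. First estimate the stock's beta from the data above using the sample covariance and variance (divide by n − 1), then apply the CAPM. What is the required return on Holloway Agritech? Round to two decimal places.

Mean R_i = (3.4 − 5.1 − 4.8 − 4.2 − 0.3 + 4.9 + 0.8) / 7 = -0.7571%
Mean R_m = (0.4 − 3.2 + 0.0 − 4.6 + 3.3 + 5.0 + 8.8) / 7 = 1.3857%
Σ(R_i − R̄_i)(R_m − R̄_m) = 74.8943  ⇒  Cov = 74.8943 / 6 = 12.4824
Σ(R_m − R̄_m)² = 131.4486  ⇒  Var(R_m) = 131.4486 / 6 = 21.9081
β = Cov / Var(R_m) = 12.4824 / 21.9081 = 0.5698
E(R) = R_f + β × MRP = 5.50% + 0.5698 × 3.06% = 7.24%

7.24%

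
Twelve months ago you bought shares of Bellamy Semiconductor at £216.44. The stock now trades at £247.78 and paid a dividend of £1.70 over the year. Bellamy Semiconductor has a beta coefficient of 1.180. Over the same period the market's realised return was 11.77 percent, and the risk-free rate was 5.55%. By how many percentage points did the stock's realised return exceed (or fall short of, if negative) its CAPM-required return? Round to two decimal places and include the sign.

+2.38%

Realised HPR = (P1 + D1 − P0) / P0 = (247.78 + 1.70 − 216.44) / 216.44 = 33.04 / 216.44 = 15.2652%
MRP = 11.77% − 5.55% = 6.22%
CAPM required = R_f + β·MRP = 5.55% + 1.180 × 6.22% = 12.88960%
α = realised − required = 15.2652% − 12.88960% = +2.38%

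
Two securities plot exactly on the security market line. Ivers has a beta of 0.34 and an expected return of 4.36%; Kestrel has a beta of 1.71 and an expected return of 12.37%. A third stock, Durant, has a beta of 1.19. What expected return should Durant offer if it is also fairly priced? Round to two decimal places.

9.33%

MRP (SML slope) = (12.37% − 4.36%) / (1.71 − 0.34) = 8.01% / 1.37 = 5.8467%
R_f (intercept) = 4.36% − 0.34 × 5.8467% = 2.3721%
E(R_Durant) = R_f + β × MRP = 2.3721% + 1.19 × 5.8467% = 9.33%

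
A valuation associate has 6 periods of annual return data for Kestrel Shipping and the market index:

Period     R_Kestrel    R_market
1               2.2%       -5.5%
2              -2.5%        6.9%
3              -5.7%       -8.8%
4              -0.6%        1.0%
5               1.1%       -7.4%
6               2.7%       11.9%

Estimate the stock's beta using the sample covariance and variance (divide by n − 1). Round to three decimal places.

Mean R_i = (2.2 − 2.5 − 5.7 − 0.6 + 1.1 + 2.7) / 6 = -0.4667%
Mean R_m = (-5.5 + 6.9 − 8.8 + 1.0 − 7.4 + 11.9) / 6 = -0.3167%
Σ(R_i − R̄_i)(R_m − R̄_m) = 43.3133  ⇒  Cov = 43.3133 / 5 = 8.6627
Σ(R_m − R̄_m)² = 352.0683  ⇒  Var(R_m) = 352.0683 / 5 = 70.4137
β = Cov / Var(R_m) = 8.6627 / 70.4137 = 0.1230

0.123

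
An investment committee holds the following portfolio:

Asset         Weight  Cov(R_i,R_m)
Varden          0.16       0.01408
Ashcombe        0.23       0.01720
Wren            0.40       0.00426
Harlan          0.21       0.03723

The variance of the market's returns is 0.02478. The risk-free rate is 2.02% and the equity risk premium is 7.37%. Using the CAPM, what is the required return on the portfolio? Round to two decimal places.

6.70%

β_Varden = 0.01408 / 0.02478 = 0.5682
β_Ashcombe = 0.01720 / 0.02478 = 0.6941
β_Wren = 0.00426 / 0.02478 = 0.1719
β_Harlan = 0.03723 / 0.02478 = 1.5024
β_P = Σ w_i β_i = 0.16×0.5682 + 0.23×0.6941 + 0.40×0.1719 + 0.21×1.5024 = 0.6348
E(R_P) = R_f + β_P × MRP = 2.02% + 0.6348 × 7.37% = 6.70%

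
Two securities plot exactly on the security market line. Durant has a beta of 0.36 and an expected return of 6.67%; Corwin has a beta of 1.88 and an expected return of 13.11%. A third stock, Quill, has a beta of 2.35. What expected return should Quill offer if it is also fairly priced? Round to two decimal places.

MRP (SML slope) = (13.11% − 6.67%) / (1.88 − 0.36) = 6.44% / 1.52 = 4.2368%
R_f (intercept) = 6.67% − 0.36 × 4.2368% = 5.1448%
E(R_Quill) = R_f + β × MRP = 5.1448% + 2.35 × 4.2368% = 15.10%

15.10%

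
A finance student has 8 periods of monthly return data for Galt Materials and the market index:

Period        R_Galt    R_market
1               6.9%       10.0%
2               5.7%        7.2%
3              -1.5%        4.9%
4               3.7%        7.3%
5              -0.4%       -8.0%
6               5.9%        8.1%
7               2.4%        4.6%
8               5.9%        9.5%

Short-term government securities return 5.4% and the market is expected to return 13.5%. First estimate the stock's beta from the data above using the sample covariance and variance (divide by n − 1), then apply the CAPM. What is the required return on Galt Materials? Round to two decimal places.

Mean R_i = (6.9 + 5.7 − 1.5 + 3.7 − 0.4 + 5.9 + 2.4 + 5.9) / 8 = 3.5750%
Mean R_m = (10.0 + 7.2 + 4.9 + 7.3 − 8.0 + 8.1 + 4.6 + 9.5) / 8 = 5.4500%
Σ(R_i − R̄_i)(R_m − R̄_m) = 91.9100  ⇒  Cov = 91.9100 / 7 = 13.1300
Σ(R_m − R̄_m)² = 232.5400  ⇒  Var(R_m) = 232.5400 / 7 = 33.2200
β = Cov / Var(R_m) = 13.1300 / 33.2200 = 0.3952
MRP = 13.5% − 5.4% = 8.10%
E(R) = R_f + β × MRP = 5.4% + 0.3952 × 8.1% = 8.60%

8.60%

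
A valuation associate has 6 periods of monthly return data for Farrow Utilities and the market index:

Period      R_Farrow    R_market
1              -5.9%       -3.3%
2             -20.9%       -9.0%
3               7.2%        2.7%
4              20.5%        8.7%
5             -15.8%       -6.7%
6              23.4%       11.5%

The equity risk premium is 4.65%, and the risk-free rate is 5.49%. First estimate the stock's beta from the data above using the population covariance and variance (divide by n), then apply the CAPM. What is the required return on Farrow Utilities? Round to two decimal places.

15.80%

Mean R_i = (-5.9 − 20.9 + 7.2 + 20.5 − 15.8 + 23.4) / 6 = 1.4167%
Mean R_m = (-3.3 − 9.0 + 2.7 + 8.7 − 6.7 + 11.5) / 6 = 0.6500%
Σ(R_i − R̄_i)(R_m − R̄_m) = 774.7950  ⇒  Cov = 774.7950 / 6 = 129.1325
Σ(R_m − R̄_m)² = 349.4750  ⇒  Var(R_m) = 349.4750 / 6 = 58.2458
β = Cov / Var(R_m) = 129.1325 / 58.2458 = 2.2170
E(R) = R_f + β × MRP = 5.49% + 2.2170 × 4.65% = 15.80%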